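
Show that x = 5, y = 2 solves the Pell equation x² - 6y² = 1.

Compute x² = 5² = 25
Compute 6y² = 6·2² = 6·4 = 24
x² - 6y² = 25 - 24 = 1
Since this equals 1, (5, 2) is a solution.

Yes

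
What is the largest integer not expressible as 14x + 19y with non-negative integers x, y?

For two coprime denominations a and b, the Frobenius number (largest value not representable as a non-negative combination) is ab - a - b.
Here gcd(14, 19) = 1, so they are coprime.
F(14, 19) = 14·19 - 14 - 19 = 266 - 33 = 233

233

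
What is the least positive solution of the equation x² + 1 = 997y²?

We need x² = 997y² - 1. Try successive y:
y = 1: x² = 997·1² - 1 = 996, not a perfect square
y = 2: x² = 997·2² - 1 = 3987, not a perfect square
y = 3: x² = 997·3² - 1 = 8972, not a perfect square
...
y = 2689: x² = 997·2689² - 1 = 7209028836 = 84906² ✓
Check: 84906² - 997·2689² = 7209028836 - 7209028837 = -1 ✓

x = 84906, y = 2689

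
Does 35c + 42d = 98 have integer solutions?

Step 1: Compute gcd(35, 42).
gcd(35, 42) = 7

Step 2: Check divisibility.
Does 7 divide 98? 98 = 7 x 14, so yes.

By the theorem on linear Diophantine equations, 35c + 42d = 98 has integer solutions if and only if gcd(35, 42) divides 98. Since 7 | 98, solutions exist.

Yes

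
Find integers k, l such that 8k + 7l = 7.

Step 1: Check solvability.
gcd(8, 7) = 1
Since 1 divides 7, solutions exist.

Step 2: Apply extended Euclidean algorithm to find gcd.
We find integers such that 8*x0 + 7*y0 = 1

Step 3: Scale the particular solution.
Multiply by 7/1 = 7:
k = 7, l = -7

Step 4: Verify.
8*(7) + 7*(-7) = 7 = 7 ✓

k = 7, l = -7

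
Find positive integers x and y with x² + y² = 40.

We need to find integers x, y > 0 such that x² + y² = 40.
Trying x = 2: y² = 40 - 2² = 40 - 4 = 36
y = 6
Check: 2² + 6² = 4 + 36 = 40 ✓

40 = 2² + 6²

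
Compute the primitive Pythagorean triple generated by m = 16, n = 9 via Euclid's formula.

a = m² - n² = 256 - 81 = 175
b = 2mn = 2·16·9 = 288
c = m² + n² = 256 + 81 = 337
Verify: 175² + 288² = 30625 + 82944 = 113569 = 337² ✓

(175, 288, 337)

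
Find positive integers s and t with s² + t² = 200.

We need to find integers s, t > 0 such that s² + t² = 200.
Trying s = 2: t² = 200 - 2² = 200 - 4 = 196
t = 14
Check: 2² + 14² = 4 + 196 = 200 ✓

200 = 2² + 14²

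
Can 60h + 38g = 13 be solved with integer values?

Step 1: Compute gcd(60, 38).
gcd(60, 38) = 2

Step 2: Check divisibility.
Does 2 divide 13? 13 = 2 x 6 + 1, so no.

By the theorem on linear Diophantine equations, 60h + 38g = 13 has integer solutions if and only if gcd(60, 38) divides 13. Since 2 does not divide 13, no solutions exist.

No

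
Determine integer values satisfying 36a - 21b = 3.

Step 1: Check solvability.
gcd(36, 21) = 3
Since 3 divides 3, solutions exist.

Step 2: Apply extended Euclidean algorithm to find gcd.
We find integers such that 36*x0 + 21*y0 = 3

Step 3: Scale the particular solution.
Multiply by 3/3 = 1:
a = 3, b = 5

Step 4: Verify.
36*(3) - 21*(5) = 3 = 3 ✓

a = 3, b = 5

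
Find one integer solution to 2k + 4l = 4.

Step 1: Check solvability.
gcd(2, 4) = 2
Since 2 divides 4, solutions exist.

Step 2: Apply extended Euclidean algorithm to find gcd.
We find integers such that 2*x0 + 4*y0 = 2

Step 3: Scale the particular solution.
Multiply by 4/2 = 2:
k = 2, l = 0

Step 4: Verify.
2*(2) + 4*(0) = 4 = 4 ✓

k = 2, l = 0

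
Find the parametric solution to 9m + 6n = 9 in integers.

Step 1: Compute gcd(9, 6) = 3.
Since 3 divides 9, solutions exist.

Step 2: Find a particular solution using extended Euclidean algorithm.
We get m₀ = 3, n₀ = -3.
Check: 9*3 + 6*-3 = 9 = 9 ✓

Step 3: Write the general solution.
m = 3 + (6/3)t = 3 + 2t
n = -3 - (9/3)t = -3 - 3t
for any integer t.

m = 3 + 2t, n = -3 - 3t for integer t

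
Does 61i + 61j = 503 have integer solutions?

Step 1: Compute gcd(61, 61).
gcd(61, 61) = 61

Step 2: Check divisibility.
Does 61 divide 503? 503 = 61 x 8 + 15, so no.

By the theorem on linear Diophantine equations, 61i + 61j = 503 has integer solutions if and only if gcd(61, 61) divides 503. Since 61 does not divide 503, no solutions exist.

No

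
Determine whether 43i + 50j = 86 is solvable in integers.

Step 1: Compute gcd(43, 50).
gcd(43, 50) = 1

Step 2: Check divisibility.
Does 1 divide 86? 86 = 1 x 86, so yes.

By the theorem on linear Diophantine equations, 43i + 50j = 86 has integer solutions if and only if gcd(43, 50) divides 86. Since 1 | 86, solutions exist.

Yes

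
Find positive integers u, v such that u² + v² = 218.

Search for u with 218 - u² a perfect square.
u = 7: 218 - 7² = 218 - 49 = 169 = 13² ✓
So u = 7, v = 13.

u = 7, v = 13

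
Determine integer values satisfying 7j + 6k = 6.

Step 1: Check solvability.
gcd(7, 6) = 1
Since 1 divides 6, solutions exist.

Step 2: Apply extended Euclidean algorithm to find gcd.
We find integers such that 7*x0 + 6*y0 = 1

Step 3: Scale the particular solution.
Multiply by 6/1 = 6:
j = 6, k = -6

Step 4: Verify.
7*(6) + 6*(-6) = 6 = 6 ✓

j = 6, k = -6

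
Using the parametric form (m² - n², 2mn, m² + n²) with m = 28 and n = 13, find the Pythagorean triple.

a = m² - n² = 784 - 169 = 615
b = 2mn = 2·28·13 = 728
c = m² + n² = 784 + 169 = 953
Verify: 615² + 728² = 378225 + 529984 = 908209 = 953² ✓

(615, 728, 953)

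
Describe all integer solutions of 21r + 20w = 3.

Step 1: Compute gcd(21, 20) = 1.
Since 1 divides 3, solutions exist.

Step 2: Find a particular solution using extended Euclidean algorithm.
We get r₀ = 3, w₀ = -3.
Check: 21*3 + 20*-3 = 3 = 3 ✓

Step 3: Write the general solution.
r = 3 + (20/1)t = 3 + 20t
w = -3 - (21/1)t = -3 - 21t
for any integer t.

r = 3 + 20t, w = -3 - 21t for integer t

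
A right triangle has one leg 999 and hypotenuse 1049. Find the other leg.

b² = c² - a² = 1100401 - 998001 = 102400
b = 320

320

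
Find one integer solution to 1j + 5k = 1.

Step 1: Check solvability.
gcd(1, 5) = 1
Since 1 divides 1, solutions exist.

Step 2: Apply extended Euclidean algorithm to find gcd.
We find integers such that 1*x0 + 5*y0 = 1

Step 3: Scale the particular solution.
Multiply by 1/1 = 1:
j = 1, k = 0

Step 4: Verify.
1*(1) + 5*(0) = 1 = 1 ✓

j = 1, k = 0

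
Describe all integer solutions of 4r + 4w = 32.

Step 1: Compute gcd(4, 4) = 4.
Since 4 divides 32, solutions exist.

Step 2: Find a particular solution using extended Euclidean algorithm.
We get r₀ = 0, w₀ = 8.
Check: 4*0 + 4*8 = 32 = 32 ✓

Step 3: Write the general solution.
r = 0 + (4/4)t = 0 + 1t
w = 8 - (4/4)t = 8 - 1t
for any integer t.

r = 0 + 1t, w = 8 - 1t for integer t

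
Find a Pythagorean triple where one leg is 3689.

We need the other leg and hypotenuse such that 3689² + x² = c².
Take x = 2352, c = 4375: 3689² + 2352² = 13608721 + 5531904 = 19140625 = 4375² ✓
Triple: (3689, 2352, 4375)

(3689, 2352, 4375)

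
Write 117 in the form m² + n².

We need to find integers m, n > 0 such that m² + n² = 117.
Trying m = 6: n² = 117 - 6² = 117 - 36 = 81
n = 9
Check: 6² + 9² = 36 + 81 = 117 ✓

117 = 6² + 9²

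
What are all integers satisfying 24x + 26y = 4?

Step 1: Compute gcd(24, 26) = 2.
Since 2 divides 4, solutions exist.

Step 2: Find a particular solution using extended Euclidean algorithm.
We get x₀ = -2, y₀ = 2.
Check: 24*-2 + 26*2 = 4 = 4 ✓

Step 3: Write the general solution.
x = -2 + (26/2)t = -2 + 13t
y = 2 - (24/2)t = 2 - 12t
for any integer t.

x = -2 + 13t, y = 2 - 12t for integer t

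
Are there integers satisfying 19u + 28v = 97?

Step 1: Compute gcd(19, 28).
gcd(19, 28) = 1

Step 2: Check divisibility.
Does 1 divide 97? 97 = 1 x 97, so yes.

By the theorem on linear Diophantine equations, 19u + 28v = 97 has integer solutions if and only if gcd(19, 28) divides 97. Since 1 | 97, solutions exist.

Yes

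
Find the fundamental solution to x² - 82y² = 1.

We seek the smallest positive integers (x, y) with x² - 82y² = 1, i.e., x² = 82y² + 1.
Try successive y values:
y = 1: x² = 82·1² + 1 = 83, not a perfect square
y = 2: x² = 82·2² + 1 = 329, not a perfect square
y = 3: x² = 82·3² + 1 = 739, not a perfect square
... continuing the search (or via continued fractions) ...
y = 18: x² = 82·18² + 1 = 26569, x = 163 ✓

Verify: 163² - 82·18² = 26569 - 26568 = 1 ✓

x = 163, y = 18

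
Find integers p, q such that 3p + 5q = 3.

Step 1: Check solvability.
gcd(3, 5) = 1
Since 1 divides 3, solutions exist.

Step 2: Apply extended Euclidean algorithm to find gcd.
We find integers such that 3*x0 + 5*y0 = 1

Step 3: Scale the particular solution.
Multiply by 3/1 = 3:
p = 6, q = -3

Step 4: Verify.
3*(6) + 5*(-3) = 3 = 3 ✓

p = 6, q = -3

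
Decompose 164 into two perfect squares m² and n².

We need to find integers m, n > 0 such that m² + n² = 164.
Trying m = 8: n² = 164 - 8² = 164 - 64 = 100
n = 10
Check: 8² + 10² = 64 + 100 = 164 ✓

164 = 8² + 10²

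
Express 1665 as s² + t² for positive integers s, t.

We need to find integers s, t > 0 such that s² + t² = 1665.
Trying s = 12: t² = 1665 - 12² = 1665 - 144 = 1521
t = 39
Check: 12² + 39² = 144 + 1521 = 1665 ✓

1665 = 12² + 39²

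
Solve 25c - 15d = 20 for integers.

Step 1: Check solvability.
gcd(25, 15) = 5
Since 5 divides 20, solutions exist.

Step 2: Apply extended Euclidean algorithm to find gcd.
We find integers such that 25*x0 + 15*y0 = 5

Step 3: Scale the particular solution.
Multiply by 20/5 = 4:
c = -4, d = -8

Step 4: Verify.
25*(-4) - 15*(-8) = 20 = 20 ✓

c = -4, d = -8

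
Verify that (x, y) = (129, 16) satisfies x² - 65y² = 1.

Compute x² = 129² = 16641
Compute 65y² = 65·16² = 65·256 = 16640
x² - 65y² = 16641 - 16640 = 1
Since this equals 1, (129, 16) is a solution.

Yes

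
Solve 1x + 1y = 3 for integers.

Step 1: Check solvability.
gcd(1, 1) = 1
Since 1 divides 3, solutions exist.

Step 2: Apply extended Euclidean algorithm to find gcd.
We find integers such that 1*x0 + 1*y0 = 1

Step 3: Scale the particular solution.
Multiply by 3/1 = 3:
x = 0, y = 3

Step 4: Verify.
1*(0) + 1*(3) = 3 = 3 ✓

x = 0, y = 3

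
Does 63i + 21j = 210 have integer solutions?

Step 1: Compute gcd(63, 21).
gcd(63, 21) = 21

Step 2: Check divisibility.
Does 21 divide 210? 210 = 21 x 10, so yes.

By the theorem on linear Diophantine equations, 63i + 21j = 210 has integer solutions if and only if gcd(63, 21) divides 210. Since 21 | 210, solutions exist.

Yes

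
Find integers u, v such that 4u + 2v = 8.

Step 1: Check solvability.
gcd(4, 2) = 2
Since 2 divides 8, solutions exist.

Step 2: Apply extended Euclidean algorithm to find gcd.
We find integers such that 4*x0 + 2*y0 = 2

Step 3: Scale the particular solution.
Multiply by 8/2 = 4:
u = 0, v = 4

Step 4: Verify.
4*(0) + 2*(4) = 8 = 8 ✓

u = 0, v = 4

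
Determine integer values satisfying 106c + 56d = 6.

Step 1: Check solvability.
gcd(106, 56) = 2
Since 2 divides 6, solutions exist.

Step 2: Apply extended Euclidean algorithm to find gcd.
We find integers such that 106*x0 + 56*y0 = 2

Step 3: Scale the particular solution.
Multiply by 6/2 = 3:
c = 27, d = -51

Step 4: Verify.
106*(27) + 56*(-51) = 6 = 6 ✓

c = 27, d = -51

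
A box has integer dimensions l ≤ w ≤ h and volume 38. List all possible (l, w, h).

Iterate l from 1 to ⌊38^(1/3)⌋. For each l dividing 38, iterate w ≥ l with w dividing 38/l, and set h = 38/(l·w).
Triples found (2): (1×1×38), (1×2×19)

(1×1×38), (1×2×19)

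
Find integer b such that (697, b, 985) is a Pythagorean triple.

b² = c² - a² = 985² - 697² = 970225 - 485809 = 484416
b = sqrt(484416) = 696

696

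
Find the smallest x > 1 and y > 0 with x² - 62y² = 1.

We seek the smallest positive integers (x, y) with x² - 62y² = 1, i.e., x² = 62y² + 1.
Try successive y values:
y = 1: x² = 62·1² + 1 = 63, not a perfect square
y = 2: x² = 62·2² + 1 = 249, not a perfect square
y = 3: x² = 62·3² + 1 = 559, not a perfect square
... continuing the search (or via continued fractions) ...
y = 8: x² = 62·8² + 1 = 3969, x = 63 ✓

Verify: 63² - 62·8² = 3969 - 3968 = 1 ✓

x = 63, y = 8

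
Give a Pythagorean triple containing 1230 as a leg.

We need the other leg and hypotenuse such that 1230² + x² = c².
Take x = 1456, c = 1906: 1230² + 1456² = 1512900 + 2119936 = 3632836 = 1906² ✓
Triple: (1230, 1456, 1906)

(1230, 1456, 1906)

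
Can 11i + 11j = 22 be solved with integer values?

Step 1: Compute gcd(11, 11).
gcd(11, 11) = 11

Step 2: Check divisibility.
Does 11 divide 22? 22 = 11 x 2, so yes.

By the theorem on linear Diophantine equations, 11i + 11j = 22 has integer solutions if and only if gcd(11, 11) divides 22. Since 11 | 22, solutions exist.

Yes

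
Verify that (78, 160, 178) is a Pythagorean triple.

Compute a² + b²:
78² + 160² = 6084 + 25600 = 31684
Compute c²:
178² = 31684
Since 31684 = 31684, it is a Pythagorean triple.

Yes, it is a Pythagorean triple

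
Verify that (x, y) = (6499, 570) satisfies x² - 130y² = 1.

Compute x² = 6499² = 42237001
Compute 130y² = 130·570² = 130·324900 = 42237000
x² - 130y² = 42237001 - 42237000 = 1
Since this equals 1, (6499, 570) is a solution.

Yes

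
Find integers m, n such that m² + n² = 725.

We need to find integers m, n > 0 such that m² + n² = 725.
Trying m = 7: n² = 725 - 7² = 725 - 49 = 676
n = 26
Check: 7² + 26² = 49 + 676 = 725 ✓

725 = 7² + 26²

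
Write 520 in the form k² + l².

We need to find integers k, l > 0 such that k² + l² = 520.
Trying k = 6: l² = 520 - 6² = 520 - 36 = 484
l = 22
Check: 6² + 22² = 36 + 484 = 520 ✓

520 = 6² + 22²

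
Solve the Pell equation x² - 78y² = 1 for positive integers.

We seek the smallest positive integers (x, y) with x² - 78y² = 1, i.e., x² = 78y² + 1.
Try successive y values:
y = 1: x² = 78·1² + 1 = 79, not a perfect square
y = 2: x² = 78·2² + 1 = 313, not a perfect square
y = 3: x² = 78·3² + 1 = 703, not a perfect square
... continuing the search (or via continued fractions) ...
y = 6: x² = 78·6² + 1 = 2809, x = 53 ✓

Verify: 53² - 78·6² = 2809 - 2808 = 1 ✓

x = 53, y = 6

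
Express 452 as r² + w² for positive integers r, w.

We need to find integers r, w > 0 such that r² + w² = 452.
Trying r = 14: w² = 452 - 14² = 452 - 196 = 256
w = 16
Check: 14² + 16² = 196 + 256 = 452 ✓

452 = 14² + 16²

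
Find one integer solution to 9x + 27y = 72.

Step 1: Check solvability.
gcd(9, 27) = 9
Since 9 divides 72, solutions exist.

Step 2: Apply extended Euclidean algorithm to find gcd.
We find integers such that 9*x0 + 27*y0 = 9

Step 3: Scale the particular solution.
Multiply by 72/9 = 8:
x = 8, y = 0

Step 4: Verify.
9*(8) + 27*(0) = 72 = 72 ✓

x = 8, y = 0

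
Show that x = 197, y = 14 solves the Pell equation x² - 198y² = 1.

Compute x² = 197² = 38809
Compute 198y² = 198·14² = 198·196 = 38808
x² - 198y² = 38809 - 38808 = 1
Since this equals 1, (197, 14) is a solution.

Yes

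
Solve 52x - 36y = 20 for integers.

Step 1: Check solvability.
gcd(52, 36) = 4
Since 4 divides 20, solutions exist.

Step 2: Apply extended Euclidean algorithm to find gcd.
We find integers such that 52*x0 + 36*y0 = 4

Step 3: Scale the particular solution.
Multiply by 20/4 = 5:
x = -10, y = -15

Step 4: Verify.
52*(-10) - 36*(-15) = 20 = 20 ✓

x = -10, y = -15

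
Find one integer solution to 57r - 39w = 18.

Step 1: Check solvability.
gcd(57, 39) = 3
Since 3 divides 18, solutions exist.

Step 2: Apply extended Euclidean algorithm to find gcd.
We find integers such that 57*x0 + 39*y0 = 3

Step 3: Scale the particular solution.
Multiply by 18/3 = 6:
r = -12, w = -18

Step 4: Verify.
57*(-12) - 39*(-18) = 18 = 18 ✓

r = -12, w = -18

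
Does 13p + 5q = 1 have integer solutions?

Step 1: Compute gcd(13, 5).
gcd(13, 5) = 1

Step 2: Check divisibility.
Does 1 divide 1? 1 = 1 x 1, so yes.

By the theorem on linear Diophantine equations, 13p + 5q = 1 has integer solutions if and only if gcd(13, 5) divides 1. Since 1 | 1, solutions exist.

Yes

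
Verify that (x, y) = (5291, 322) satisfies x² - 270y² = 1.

Compute x² = 5291² = 27994681
Compute 270y² = 270·322² = 270·103684 = 27994680
x² - 270y² = 27994681 - 27994680 = 1
Since this equals 1, (5291, 322) is a solution.

Yes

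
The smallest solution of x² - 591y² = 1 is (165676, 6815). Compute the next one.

Solutions to x² - Dy² = 1 are generated by powers of (x₀ + y₀√D).
The next solution satisfies x₁ + y₁√591 = (x₀ + y₀√591)², giving:
x₁ = x₀² + 591y₀² = 165676² + 591·6815² = 27448536976 + 27448536975 = 54897073951
y₁ = 2x₀y₀ = 2·165676·6815 = 2258163880

Verify: 54897073951² - 591·2258163880² = 3013688728381562750401 - 3013688728381562750400 = 1 ✓

x = 54897073951, y = 2258163880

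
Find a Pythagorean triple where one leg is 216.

We need the other leg and hypotenuse such that 216² + x² = c².
Take x = 713, c = 745: 216² + 713² = 46656 + 508369 = 555025 = 745² ✓
Triple: (713, 216, 745)

(713, 216, 745)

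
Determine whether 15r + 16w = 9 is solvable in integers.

Step 1: Compute gcd(15, 16).
gcd(15, 16) = 1

Step 2: Check divisibility.
Does 1 divide 9? 9 = 1 x 9, so yes.

By the theorem on linear Diophantine equations, 15r + 16w = 9 has integer solutions if and only if gcd(15, 16) divides 9. Since 1 | 9, solutions exist.

Yes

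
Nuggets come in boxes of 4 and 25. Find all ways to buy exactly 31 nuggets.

We need non-negative integers (x, y) with 4x + 25y = 31.
For each x in 0..7, check if 31 - 4x is a non-negative multiple of 25.
No x yields an integer y ≥ 0.

No solution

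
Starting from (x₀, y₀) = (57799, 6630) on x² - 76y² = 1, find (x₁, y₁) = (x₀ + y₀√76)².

Solutions to x² - Dy² = 1 are generated by powers of (x₀ + y₀√D).
The next solution satisfies x₁ + y₁√76 = (x₀ + y₀√76)², giving:
x₁ = x₀² + 76y₀² = 57799² + 76·6630² = 3340724401 + 3340724400 = 6681448801
y₁ = 2x₀y₀ = 2·57799·6630 = 766414740

Verify: 6681448801² - 76·766414740² = 44641758080384337601 - 44641758080384337600 = 1 ✓

x = 6681448801, y = 766414740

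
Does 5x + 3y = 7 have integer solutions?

Step 1: Compute gcd(5, 3).
gcd(5, 3) = 1

Step 2: Check divisibility.
Does 1 divide 7? 7 = 1 x 7, so yes.

By the theorem on linear Diophantine equations, 5x + 3y = 7 has integer solutions if and only if gcd(5, 3) divides 7. Since 1 | 7, solutions exist.

Yes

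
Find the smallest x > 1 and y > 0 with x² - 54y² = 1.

We seek the smallest positive integers (x, y) with x² - 54y² = 1, i.e., x² = 54y² + 1.
Try successive y values:
y = 1: x² = 54·1² + 1 = 55, not a perfect square
y = 2: x² = 54·2² + 1 = 217, not a perfect square
y = 3: x² = 54·3² + 1 = 487, not a perfect square
... continuing the search (or via continued fractions) ...
y = 66: x² = 54·66² + 1 = 235225, x = 485 ✓

Verify: 485² - 54·66² = 235225 - 235224 = 1 ✓

x = 485, y = 66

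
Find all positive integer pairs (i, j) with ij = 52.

The positive divisors of 52 are: 1, 2, 4, 13, 26, 52.
Each divisor d gives the pair (d, 52/d):
(1, 52), (2, 26), (4, 13), (13, 4), (26, 2), (52, 1)

(1, 52), (2, 26), (4, 13), (13, 4), (26, 2), (52, 1)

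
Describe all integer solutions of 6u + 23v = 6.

Step 1: Compute gcd(6, 23) = 1.
Since 1 divides 6, solutions exist.

Step 2: Find a particular solution using extended Euclidean algorithm.
We get u₀ = 24, v₀ = -6.
Check: 6*24 + 23*-6 = 6 = 6 ✓

Step 3: Write the general solution.
u = 24 + (23/1)t = 24 + 23t
v = -6 - (6/1)t = -6 - 6t
for any integer t.

u = 24 + 23t, v = -6 - 6t for integer t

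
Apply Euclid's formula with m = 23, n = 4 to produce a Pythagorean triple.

a = m² - n² = 23² - 4² = 529 - 16 = 513
b = 2mn = 2·23·4 = 184
c = m² + n² = 529 + 16 = 545
Verify: 513² + 184² = 263169 + 33856 = 297025 = 545² ✓

(513, 184, 545)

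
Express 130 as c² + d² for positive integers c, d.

We need to find integers c, d > 0 such that c² + d² = 130.
Trying c = 3: d² = 130 - 3² = 130 - 9 = 121
d = 11
Check: 3² + 11² = 9 + 121 = 130 ✓

130 = 3² + 11²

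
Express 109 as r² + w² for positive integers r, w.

We need to find integers r, w > 0 such that r² + w² = 109.
Trying r = 3: w² = 109 - 3² = 109 - 9 = 100
w = 10
Check: 3² + 10² = 9 + 100 = 109 ✓

109 = 3² + 10²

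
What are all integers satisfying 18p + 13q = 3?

Step 1: Compute gcd(18, 13) = 1.
Since 1 divides 3, solutions exist.

Step 2: Find a particular solution using extended Euclidean algorithm.
We get p₀ = -15, q₀ = 21.
Check: 18*-15 + 13*21 = 3 = 3 ✓

Step 3: Write the general solution.
p = -15 + (13/1)t = -15 + 13t
q = 21 - (18/1)t = 21 - 18t
for any integer t.

p = -15 + 13t, q = 21 - 18t for integer t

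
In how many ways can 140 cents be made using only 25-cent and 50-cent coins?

We need non-negative integers (x, y) with 25x + 50y = 140.
For each x from 0 to 5, check if (140 - 25x) is a non-negative multiple of 50.
Solutions (x, y): none
Count: 0

0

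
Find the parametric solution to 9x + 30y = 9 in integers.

Step 1: Compute gcd(9, 30) = 3.
Since 3 divides 9, solutions exist.

Step 2: Find a particular solution using extended Euclidean algorithm.
We get x₀ = -9, y₀ = 3.
Check: 9*-9 + 30*3 = 9 = 9 ✓

Step 3: Write the general solution.
x = -9 + (30/3)t = -9 + 10t
y = 3 - (9/3)t = 3 - 3t
for any integer t.

x = -9 + 10t, y = 3 - 3t for integer t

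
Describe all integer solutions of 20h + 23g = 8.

Step 1: Compute gcd(20, 23) = 1.
Since 1 divides 8, solutions exist.

Step 2: Find a particular solution using extended Euclidean algorithm.
We get h₀ = -64, g₀ = 56.
Check: 20*-64 + 23*56 = 8 = 8 ✓

Step 3: Write the general solution.
h = -64 + (23/1)t = -64 + 23t
g = 56 - (20/1)t = 56 - 20t
for any integer t.

h = -64 + 23t, g = 56 - 20t for integer t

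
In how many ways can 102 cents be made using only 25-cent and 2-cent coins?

We need non-negative integers (x, y) with 25x + 2y = 102.
For each x from 0 to 4, check if (102 - 25x) is a non-negative multiple of 2.
Solutions (x, y): (0,51), (2,26), (4,1)
Count: 3

3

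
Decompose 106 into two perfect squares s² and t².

We need to find integers s, t > 0 such that s² + t² = 106.
Trying s = 5: t² = 106 - 5² = 106 - 25 = 81
t = 9
Check: 5² + 9² = 25 + 81 = 106 ✓

106 = 5² + 9²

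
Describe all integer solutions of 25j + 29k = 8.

Step 1: Compute gcd(25, 29) = 1.
Since 1 divides 8, solutions exist.

Step 2: Find a particular solution using extended Euclidean algorithm.
We get j₀ = 56, k₀ = -48.
Check: 25*56 + 29*-48 = 8 = 8 ✓

Step 3: Write the general solution.
j = 56 + (29/1)t = 56 + 29t
k = -48 - (25/1)t = -48 - 25t
for any integer t.

j = 56 + 29t, k = -48 - 25t for integer t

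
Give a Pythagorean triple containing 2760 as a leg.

We need the other leg and hypotenuse such that 2760² + x² = c².
Take x = 1216, c = 3016: 2760² + 1216² = 7617600 + 1478656 = 9096256 = 3016² ✓
Triple: (2760, 1216, 3016)

(2760, 1216, 3016)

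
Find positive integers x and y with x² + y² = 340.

We need to find integers x, y > 0 such that x² + y² = 340.
Trying x = 4: y² = 340 - 4² = 340 - 16 = 324
y = 18
Check: 4² + 18² = 16 + 324 = 340 ✓

340 = 4² + 18²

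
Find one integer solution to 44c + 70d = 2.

Step 1: Check solvability.
gcd(44, 70) = 2
Since 2 divides 2, solutions exist.

Step 2: Apply extended Euclidean algorithm to find gcd.
We find integers such that 44*x0 + 70*y0 = 2

Step 3: Scale the particular solution.
Multiply by 2/2 = 1:
c = 8, d = -5

Step 4: Verify.
44*(8) + 70*(-5) = 2 = 2 ✓

c = 8, d = -5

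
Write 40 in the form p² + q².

We need to find integers p, q > 0 such that p² + q² = 40.
Trying p = 2: q² = 40 - 2² = 40 - 4 = 36
q = 6
Check: 2² + 6² = 4 + 36 = 40 ✓

40 = 2² + 6²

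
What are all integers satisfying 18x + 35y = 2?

Step 1: Compute gcd(18, 35) = 1.
Since 1 divides 2, solutions exist.

Step 2: Find a particular solution using extended Euclidean algorithm.
We get x₀ = 4, y₀ = -2.
Check: 18*4 + 35*-2 = 2 = 2 ✓

Step 3: Write the general solution.
x = 4 + (35/1)t = 4 + 35t
y = -2 - (18/1)t = -2 - 18t
for any integer t.

x = 4 + 35t, y = -2 - 18t for integer t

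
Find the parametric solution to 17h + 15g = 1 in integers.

Step 1: Compute gcd(17, 15) = 1.
Since 1 divides 1, solutions exist.

Step 2: Find a particular solution using extended Euclidean algorithm.
We get h₀ = -7, g₀ = 8.
Check: 17*-7 + 15*8 = 1 = 1 ✓

Step 3: Write the general solution.
h = -7 + (15/1)t = -7 + 15t
g = 8 - (17/1)t = 8 - 17t
for any integer t.

h = -7 + 15t, g = 8 - 17t for integer t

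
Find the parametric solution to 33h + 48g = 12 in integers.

Step 1: Compute gcd(33, 48) = 3.
Since 3 divides 12, solutions exist.

Step 2: Find a particular solution using extended Euclidean algorithm.
We get h₀ = 12, g₀ = -8.
Check: 33*12 + 48*-8 = 12 = 12 ✓

Step 3: Write the general solution.
h = 12 + (48/3)t = 12 + 16t
g = -8 - (33/3)t = -8 - 11t
for any integer t.

h = 12 + 16t, g = -8 - 11t for integer t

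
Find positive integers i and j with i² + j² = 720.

We need to find integers i, j > 0 such that i² + j² = 720.
Trying i = 12: j² = 720 - 12² = 720 - 144 = 576
j = 24
Check: 12² + 24² = 144 + 576 = 720 ✓

720 = 12² + 24²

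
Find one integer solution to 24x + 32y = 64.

Step 1: Check solvability.
gcd(24, 32) = 8
Since 8 divides 64, solutions exist.

Step 2: Apply extended Euclidean algorithm to find gcd.
We find integers such that 24*x0 + 32*y0 = 8

Step 3: Scale the particular solution.
Multiply by 64/8 = 8:
x = -8, y = 8

Step 4: Verify.
24*(-8) + 32*(8) = 64 = 64 ✓

x = -8, y = 8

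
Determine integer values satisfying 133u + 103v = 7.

Step 1: Check solvability.
gcd(133, 103) = 1
Since 1 divides 7, solutions exist.

Step 2: Apply extended Euclidean algorithm to find gcd.
We find integers such that 133*x0 + 103*y0 = 1

Step 3: Scale the particular solution.
Multiply by 7/1 = 7:
u = -168, v = 217

Step 4: Verify.
133*(-168) + 103*(217) = 7 = 7 ✓

u = -168, v = 217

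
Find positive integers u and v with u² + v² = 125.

We need to find integers u, v > 0 such that u² + v² = 125.
Trying u = 2: v² = 125 - 2² = 125 - 4 = 121
v = 11
Check: 2² + 11² = 4 + 121 = 125 ✓

125 = 2² + 11²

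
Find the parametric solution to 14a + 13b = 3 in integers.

Step 1: Compute gcd(14, 13) = 1.
Since 1 divides 3, solutions exist.

Step 2: Find a particular solution using extended Euclidean algorithm.
We get a₀ = 3, b₀ = -3.
Check: 14*3 + 13*-3 = 3 = 3 ✓

Step 3: Write the general solution.
a = 3 + (13/1)t = 3 + 13t
b = -3 - (14/1)t = -3 - 14t
for any integer t.

a = 3 + 13t, b = -3 - 14t for integer t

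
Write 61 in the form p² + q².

We need to find integers p, q > 0 such that p² + q² = 61.
Trying p = 5: q² = 61 - 5² = 61 - 25 = 36
q = 6
Check: 5² + 6² = 25 + 36 = 61 ✓

61 = 5² + 6²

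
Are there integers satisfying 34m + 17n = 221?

Step 1: Compute gcd(34, 17).
gcd(34, 17) = 17

Step 2: Check divisibility.
Does 17 divide 221? 221 = 17 x 13, so yes.

By the theorem on linear Diophantine equations, 34m + 17n = 221 has integer solutions if and only if gcd(34, 17) divides 221. Since 17 | 221, solutions exist.

Yes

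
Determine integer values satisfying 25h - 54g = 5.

Step 1: Check solvability.
gcd(25, 54) = 1
Since 1 divides 5, solutions exist.

Step 2: Apply extended Euclidean algorithm to find gcd.
We find integers such that 25*x0 + 54*y0 = 1

Step 3: Scale the particular solution.
Multiply by 5/1 = 5:
h = 65, g = 30

Step 4: Verify.
25*(65) - 54*(30) = 5 = 5 ✓

h = 65, g = 30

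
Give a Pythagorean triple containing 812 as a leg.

We need the other leg and hypotenuse such that 812² + x² = c².
Take x = 645, c = 1037: 812² + 645² = 659344 + 416025 = 1075369 = 1037² ✓
Triple: (645, 812, 1037)

(645, 812, 1037)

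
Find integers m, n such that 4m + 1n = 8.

Step 1: Check solvability.
gcd(4, 1) = 1
Since 1 divides 8, solutions exist.

Step 2: Apply extended Euclidean algorithm to find gcd.
We find integers such that 4*x0 + 1*y0 = 1

Step 3: Scale the particular solution.
Multiply by 8/1 = 8:
m = 0, n = 8

Step 4: Verify.
4*(0) + 1*(8) = 8 = 8 ✓

m = 0, n = 8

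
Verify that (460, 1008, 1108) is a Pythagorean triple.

Compute a² + b² = 460² + 1008² = 211600 + 1016064 = 1227664
Compute c² = 1108² = 1227664
Since 1227664 = 1227664, confirmed.

Yes, it is a Pythagorean triple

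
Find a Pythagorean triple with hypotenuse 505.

We need a² + b² = 505² = 255025.
Trying: 377² + 336² = 142129 + 112896 = 255025 ✓

(377, 336, 505)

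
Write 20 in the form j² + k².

We need to find integers j, k > 0 such that j² + k² = 20.
Trying j = 2: k² = 20 - 2² = 20 - 4 = 16
k = 4
Check: 2² + 4² = 4 + 16 = 20 ✓

20 = 2² + 4²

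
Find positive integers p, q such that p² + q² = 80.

Search for p with 80 - p² a perfect square.
p = 4: 80 - 4² = 80 - 16 = 64 = 8² ✓
So p = 4, q = 8.

p = 4, q = 8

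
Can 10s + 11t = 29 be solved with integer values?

Step 1: Compute gcd(10, 11).
gcd(10, 11) = 1

Step 2: Check divisibility.
Does 1 divide 29? 29 = 1 x 29, so yes.

By the theorem on linear Diophantine equations, 10s + 11t = 29 has integer solutions if and only if gcd(10, 11) divides 29. Since 1 | 29, solutions exist.

Yes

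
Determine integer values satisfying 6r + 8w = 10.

Step 1: Check solvability.
gcd(6, 8) = 2
Since 2 divides 10, solutions exist.

Step 2: Apply extended Euclidean algorithm to find gcd.
We find integers such that 6*x0 + 8*y0 = 2

Step 3: Scale the particular solution.
Multiply by 10/2 = 5:
r = -5, w = 5

Step 4: Verify.
6*(-5) + 8*(5) = 10 = 10 ✓

r = -5, w = 5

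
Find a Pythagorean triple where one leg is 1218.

We need the other leg and hypotenuse such that 1218² + x² = c².
Take x = 400, c = 1282: 1218² + 400² = 1483524 + 160000 = 1643524 = 1282² ✓
Triple: (1218, 400, 1282)

(1218, 400, 1282)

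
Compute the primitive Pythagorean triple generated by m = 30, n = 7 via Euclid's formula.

a = m² - n² = 900 - 49 = 851
b = 2mn = 2·30·7 = 420
c = m² + n² = 900 + 49 = 949
Verify: 851² + 420² = 724201 + 176400 = 900601 = 949² ✓

(851, 420, 949)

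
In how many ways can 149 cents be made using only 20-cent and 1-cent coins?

We need non-negative integers (x, y) with 20x + 1y = 149.
For each x from 0 to 7, check if (149 - 20x) is a non-negative multiple of 1.
Solutions (x, y): (0,149), (1,129), (2,109), (3,89), ...
Count: 8

8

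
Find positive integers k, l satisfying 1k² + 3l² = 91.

Try small values of k and check whether (91 - 1k²)/3 is a perfect square.
k = 4: 1·4² = 16, so 3l² = 91 - 16 = 75, giving l² = 25, l = 5.
Check: 1·4² + 3·5² = 16 + 75 = 91 ✓

k = 4, l = 5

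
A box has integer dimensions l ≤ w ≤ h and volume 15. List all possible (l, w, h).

Iterate l from 1 to ⌊15^(1/3)⌋. For each l dividing 15, iterate w ≥ l with w dividing 15/l, and set h = 15/(l·w).
Triples found (2): (1×1×15), (1×3×5)

(1×1×15), (1×3×5)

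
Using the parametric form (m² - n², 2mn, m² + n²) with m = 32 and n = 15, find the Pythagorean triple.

a = m² - n² = 1024 - 225 = 799
b = 2mn = 2·32·15 = 960
c = m² + n² = 1024 + 225 = 1249
Verify: 799² + 960² = 638401 + 921600 = 1560001 = 1249² ✓

(799, 960, 1249)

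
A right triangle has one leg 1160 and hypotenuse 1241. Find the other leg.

a² = c² - b² = 1540081 - 1345600 = 194481
a = 441

441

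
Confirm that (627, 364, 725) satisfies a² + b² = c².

Compute a² + b² = 627² + 364² = 393129 + 132496 = 525625
Compute c² = 725² = 525625
Since 525625 = 525625, confirmed.

Yes, it is a Pythagorean triple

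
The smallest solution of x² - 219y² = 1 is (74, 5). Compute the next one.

Solutions to x² - Dy² = 1 are generated by powers of (x₀ + y₀√D).
The next solution satisfies x₁ + y₁√219 = (x₀ + y₀√219)², giving:
x₁ = x₀² + 219y₀² = 74² + 219·5² = 5476 + 5475 = 10951
y₁ = 2x₀y₀ = 2·74·5 = 740

Verify: 10951² - 219·740² = 119924401 - 119924400 = 1 ✓

x = 10951, y = 740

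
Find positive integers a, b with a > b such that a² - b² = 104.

Factor: a² - b² = (a+b)(a-b) = 104.
We need two factors of 104 with the same parity.
Use a+b = 52 and a-b = 2 (product 52·2 = 104).
Adding: 2a = 54, so a = 27.
Subtracting: 2b = 50, so b = 25.
Check: 27² - 25² = 729 - 625 = 104 ✓

a = 27, b = 25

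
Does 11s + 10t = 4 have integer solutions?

Step 1: Compute gcd(11, 10).
gcd(11, 10) = 1

Step 2: Check divisibility.
Does 1 divide 4? 4 = 1 x 4, so yes.

By the theorem on linear Diophantine equations, 11s + 10t = 4 has integer solutions if and only if gcd(11, 10) divides 4. Since 1 | 4, solutions exist.

Yes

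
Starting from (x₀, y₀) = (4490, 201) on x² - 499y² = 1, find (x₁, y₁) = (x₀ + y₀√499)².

Solutions to x² - Dy² = 1 are generated by powers of (x₀ + y₀√D).
The next solution satisfies x₁ + y₁√499 = (x₀ + y₀√499)², giving:
x₁ = x₀² + 499y₀² = 4490² + 499·201² = 20160100 + 20160099 = 40320199
y₁ = 2x₀y₀ = 2·4490·201 = 1804980

Verify: 40320199² - 499·1804980² = 1625718447399601 - 1625718447399600 = 1 ✓

x = 40320199, y = 1804980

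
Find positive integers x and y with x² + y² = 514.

We need to find integers x, y > 0 such that x² + y² = 514.
Trying x = 15: y² = 514 - 15² = 514 - 225 = 289
y = 17
Check: 15² + 17² = 225 + 289 = 514 ✓

514 = 15² + 17²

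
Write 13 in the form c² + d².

We need to find integers c, d > 0 such that c² + d² = 13.
Trying c = 2: d² = 13 - 2² = 13 - 4 = 9
d = 3
Check: 2² + 3² = 4 + 9 = 13 ✓

13 = 2² + 3²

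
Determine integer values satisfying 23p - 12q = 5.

Step 1: Check solvability.
gcd(23, 12) = 1
Since 1 divides 5, solutions exist.

Step 2: Apply extended Euclidean algorithm to find gcd.
We find integers such that 23*x0 + 12*y0 = 1

Step 3: Scale the particular solution.
Multiply by 5/1 = 5:
p = -5, q = -10

Step 4: Verify.
23*(-5) - 12*(-10) = 5 = 5 ✓

p = -5, q = -10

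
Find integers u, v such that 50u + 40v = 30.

Step 1: Check solvability.
gcd(50, 40) = 10
Since 10 divides 30, solutions exist.

Step 2: Apply extended Euclidean algorithm to find gcd.
We find integers such that 50*x0 + 40*y0 = 10

Step 3: Scale the particular solution.
Multiply by 30/10 = 3:
u = 3, v = -3

Step 4: Verify.
50*(3) + 40*(-3) = 30 = 30 ✓

u = 3, v = -3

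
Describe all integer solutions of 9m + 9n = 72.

Step 1: Compute gcd(9, 9) = 9.
Since 9 divides 72, solutions exist.

Step 2: Find a particular solution using extended Euclidean algorithm.
We get m₀ = 0, n₀ = 8.
Check: 9*0 + 9*8 = 72 = 72 ✓

Step 3: Write the general solution.
m = 0 + (9/9)t = 0 + 1t
n = 8 - (9/9)t = 8 - 1t
for any integer t.

m = 0 + 1t, n = 8 - 1t for integer t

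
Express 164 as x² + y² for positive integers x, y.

We need to find integers x, y > 0 such that x² + y² = 164.
Trying x = 8: y² = 164 - 8² = 164 - 64 = 100
y = 10
Check: 8² + 10² = 64 + 100 = 164 ✓

164 = 8² + 10²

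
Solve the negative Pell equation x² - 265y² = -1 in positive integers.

We need x² = 265y² - 1. Try successive y:
y = 1: x² = 265·1² - 1 = 264, not a perfect square
y = 2: x² = 265·2² - 1 = 1059, not a perfect square
y = 3: x² = 265·3² - 1 = 2384, not a perfect square
...
y = 373: x² = 265·373² - 1 = 36869184 = 6072² ✓
Check: 6072² - 265·373² = 36869184 - 36869185 = -1 ✓

x = 6072, y = 373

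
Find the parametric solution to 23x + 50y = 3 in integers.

Step 1: Compute gcd(23, 50) = 1.
Since 1 divides 3, solutions exist.

Step 2: Find a particular solution using extended Euclidean algorithm.
We get x₀ = -39, y₀ = 18.
Check: 23*-39 + 50*18 = 3 = 3 ✓

Step 3: Write the general solution.
x = -39 + (50/1)t = -39 + 50t
y = 18 - (23/1)t = 18 - 23t
for any integer t.

x = -39 + 50t, y = 18 - 23t for integer t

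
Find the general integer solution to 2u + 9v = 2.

Step 1: Compute gcd(2, 9) = 1.
Since 1 divides 2, solutions exist.

Step 2: Find a particular solution using extended Euclidean algorithm.
We get u₀ = -8, v₀ = 2.
Check: 2*-8 + 9*2 = 2 = 2 ✓

Step 3: Write the general solution.
u = -8 + (9/1)t = -8 + 9t
v = 2 - (2/1)t = 2 - 2t
for any integer t.

u = -8 + 9t, v = 2 - 2t for integer t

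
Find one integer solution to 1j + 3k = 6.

Step 1: Check solvability.
gcd(1, 3) = 1
Since 1 divides 6, solutions exist.

Step 2: Apply extended Euclidean algorithm to find gcd.
We find integers such that 1*x0 + 3*y0 = 1

Step 3: Scale the particular solution.
Multiply by 6/1 = 6:
j = 6, k = 0

Step 4: Verify.
1*(6) + 3*(0) = 6 = 6 ✓

j = 6, k = 0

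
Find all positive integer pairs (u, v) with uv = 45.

The positive divisors of 45 are: 1, 3, 5, 9, 15, 45.
Each divisor d gives the pair (d, 45/d):
(1, 45), (3, 15), (5, 9), (9, 5), (15, 3), (45, 1)

(1, 45), (3, 15), (5, 9), (9, 5), (15, 3), (45, 1)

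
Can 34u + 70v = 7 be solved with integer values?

Step 1: Compute gcd(34, 70).
gcd(34, 70) = 2

Step 2: Check divisibility.
Does 2 divide 7? 7 = 2 x 3 + 1, so no.

By the theorem on linear Diophantine equations, 34u + 70v = 7 has integer solutions if and only if gcd(34, 70) divides 7. Since 2 does not divide 7, no solutions exist.

No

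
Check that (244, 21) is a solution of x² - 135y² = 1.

Compute x² = 244² = 59536
Compute 135y² = 135·21² = 135·441 = 59535
x² - 135y² = 59536 - 59535 = 1
Since this equals 1, (244, 21) is a solution.

Yes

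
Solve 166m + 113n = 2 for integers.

Step 1: Check solvability.
gcd(166, 113) = 1
Since 1 divides 2, solutions exist.

Step 2: Apply extended Euclidean algorithm to find gcd.
We find integers such that 166*x0 + 113*y0 = 1

Step 3: Scale the particular solution.
Multiply by 2/1 = 2:
m = 64, n = -94

Step 4: Verify.
166*(64) + 113*(-94) = 2 = 2 ✓

m = 64, n = -94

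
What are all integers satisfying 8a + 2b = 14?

Step 1: Compute gcd(8, 2) = 2.
Since 2 divides 14, solutions exist.

Step 2: Find a particular solution using extended Euclidean algorithm.
We get a₀ = 0, b₀ = 7.
Check: 8*0 + 2*7 = 14 = 14 ✓

Step 3: Write the general solution.
a = 0 + (2/2)t = 0 + 1t
b = 7 - (8/2)t = 7 - 4t
for any integer t.

a = 0 + 1t, b = 7 - 4t for integer t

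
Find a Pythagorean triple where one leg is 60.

We need the other leg and hypotenuse such that 60² + x² = c².
Take x = 899, c = 901: 60² + 899² = 3600 + 808201 = 811801 = 901² ✓
Triple: (899, 60, 901)

(899, 60, 901)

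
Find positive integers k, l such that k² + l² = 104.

Search for k with 104 - k² a perfect square.
k = 2: 104 - 2² = 104 - 4 = 100 = 10² ✓
So k = 2, l = 10.

k = 2, l = 10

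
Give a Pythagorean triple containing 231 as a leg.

We need the other leg and hypotenuse such that 231² + x² = c².
Take x = 520, c = 569: 231² + 520² = 53361 + 270400 = 323761 = 569² ✓
Triple: (231, 520, 569)

(231, 520, 569)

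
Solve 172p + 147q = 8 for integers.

Step 1: Check solvability.
gcd(172, 147) = 1
Since 1 divides 8, solutions exist.

Step 2: Apply extended Euclidean algorithm to find gcd.
We find integers such that 172*x0 + 147*y0 = 1

Step 3: Scale the particular solution.
Multiply by 8/1 = 8:
p = -376, q = 440

Step 4: Verify.
172*(-376) + 147*(440) = 8 = 8 ✓

p = -376, q = 440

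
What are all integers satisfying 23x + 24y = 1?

Step 1: Compute gcd(23, 24) = 1.
Since 1 divides 1, solutions exist.

Step 2: Find a particular solution using extended Euclidean algorithm.
We get x₀ = -1, y₀ = 1.
Check: 23*-1 + 24*1 = 1 = 1 ✓

Step 3: Write the general solution.
x = -1 + (24/1)t = -1 + 24t
y = 1 - (23/1)t = 1 - 23t
for any integer t.

x = -1 + 24t, y = 1 - 23t for integer t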